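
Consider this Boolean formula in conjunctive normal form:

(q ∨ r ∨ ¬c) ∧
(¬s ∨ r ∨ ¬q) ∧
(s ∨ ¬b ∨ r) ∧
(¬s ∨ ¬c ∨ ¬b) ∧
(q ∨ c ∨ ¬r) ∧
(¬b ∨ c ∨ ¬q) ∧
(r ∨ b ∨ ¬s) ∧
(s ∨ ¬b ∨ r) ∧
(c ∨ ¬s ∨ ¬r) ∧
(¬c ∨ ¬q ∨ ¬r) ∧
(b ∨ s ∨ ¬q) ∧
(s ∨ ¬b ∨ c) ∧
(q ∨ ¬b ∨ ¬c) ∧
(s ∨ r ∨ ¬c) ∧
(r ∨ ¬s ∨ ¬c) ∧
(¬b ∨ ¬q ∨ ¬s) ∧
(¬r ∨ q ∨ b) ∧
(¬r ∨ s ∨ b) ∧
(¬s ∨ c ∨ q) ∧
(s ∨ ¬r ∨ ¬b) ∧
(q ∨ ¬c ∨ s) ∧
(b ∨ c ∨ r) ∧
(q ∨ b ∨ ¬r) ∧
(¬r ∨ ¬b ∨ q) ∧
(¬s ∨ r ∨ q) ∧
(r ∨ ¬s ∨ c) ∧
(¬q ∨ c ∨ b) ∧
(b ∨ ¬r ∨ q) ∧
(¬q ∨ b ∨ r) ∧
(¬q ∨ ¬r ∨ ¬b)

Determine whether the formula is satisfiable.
No

No, the formula is not satisfiable.

No assignment of truth values to the variables can make all 30 clauses true simultaneously.

The formula is UNSAT (unsatisfiable).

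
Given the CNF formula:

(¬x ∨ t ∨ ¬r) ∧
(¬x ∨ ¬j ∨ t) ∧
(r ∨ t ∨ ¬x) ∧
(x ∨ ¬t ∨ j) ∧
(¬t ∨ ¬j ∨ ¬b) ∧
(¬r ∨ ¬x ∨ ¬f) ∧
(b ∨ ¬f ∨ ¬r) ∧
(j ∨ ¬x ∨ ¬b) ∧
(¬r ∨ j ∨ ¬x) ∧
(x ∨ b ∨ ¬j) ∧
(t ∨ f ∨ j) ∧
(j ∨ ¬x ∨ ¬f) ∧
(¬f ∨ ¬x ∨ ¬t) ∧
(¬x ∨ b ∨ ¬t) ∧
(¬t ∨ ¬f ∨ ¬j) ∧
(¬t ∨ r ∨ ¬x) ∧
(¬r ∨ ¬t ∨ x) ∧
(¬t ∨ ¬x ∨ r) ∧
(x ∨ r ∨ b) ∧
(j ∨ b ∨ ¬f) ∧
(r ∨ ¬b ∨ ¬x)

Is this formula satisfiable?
Yes

Yes, the formula is satisfiable.

One satisfying assignment is: t=False, j=True, f=False, b=True, r=False, x=False

Verification: With this assignment, all 21 clauses evaluate to true.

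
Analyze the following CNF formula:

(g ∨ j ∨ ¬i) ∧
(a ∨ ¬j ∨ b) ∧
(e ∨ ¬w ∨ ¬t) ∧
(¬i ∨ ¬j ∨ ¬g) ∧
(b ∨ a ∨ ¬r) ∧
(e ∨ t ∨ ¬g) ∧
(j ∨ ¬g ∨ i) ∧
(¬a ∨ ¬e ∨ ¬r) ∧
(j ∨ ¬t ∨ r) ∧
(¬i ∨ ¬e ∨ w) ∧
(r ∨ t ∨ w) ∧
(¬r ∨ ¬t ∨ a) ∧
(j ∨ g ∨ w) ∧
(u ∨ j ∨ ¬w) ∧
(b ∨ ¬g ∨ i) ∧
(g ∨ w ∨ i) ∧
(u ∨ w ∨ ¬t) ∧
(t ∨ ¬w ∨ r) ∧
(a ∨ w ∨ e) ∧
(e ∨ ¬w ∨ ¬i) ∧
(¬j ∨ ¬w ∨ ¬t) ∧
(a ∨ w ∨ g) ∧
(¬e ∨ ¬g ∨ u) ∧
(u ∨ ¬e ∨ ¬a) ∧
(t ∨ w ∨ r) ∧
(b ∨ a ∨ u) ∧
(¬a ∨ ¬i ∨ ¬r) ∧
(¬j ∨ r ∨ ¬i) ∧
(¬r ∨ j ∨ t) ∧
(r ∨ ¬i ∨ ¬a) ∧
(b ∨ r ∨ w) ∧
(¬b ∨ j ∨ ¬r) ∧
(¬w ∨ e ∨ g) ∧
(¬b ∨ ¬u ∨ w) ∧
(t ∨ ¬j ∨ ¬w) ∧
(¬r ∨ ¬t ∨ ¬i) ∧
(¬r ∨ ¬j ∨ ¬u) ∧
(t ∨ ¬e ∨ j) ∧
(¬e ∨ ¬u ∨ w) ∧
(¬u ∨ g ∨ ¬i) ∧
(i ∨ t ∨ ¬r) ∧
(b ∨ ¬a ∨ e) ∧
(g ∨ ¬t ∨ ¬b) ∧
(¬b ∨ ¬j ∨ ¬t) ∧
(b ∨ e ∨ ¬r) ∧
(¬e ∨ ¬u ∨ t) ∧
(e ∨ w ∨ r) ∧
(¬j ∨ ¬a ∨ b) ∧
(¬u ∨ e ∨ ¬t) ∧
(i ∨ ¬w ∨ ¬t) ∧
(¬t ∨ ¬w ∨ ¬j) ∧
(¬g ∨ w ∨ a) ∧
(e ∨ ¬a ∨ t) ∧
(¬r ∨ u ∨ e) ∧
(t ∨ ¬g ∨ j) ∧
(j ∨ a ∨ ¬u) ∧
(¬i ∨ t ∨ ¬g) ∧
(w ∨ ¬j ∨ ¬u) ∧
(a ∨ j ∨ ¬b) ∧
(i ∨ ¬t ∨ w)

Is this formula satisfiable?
No

No, the formula is not satisfiable.

No assignment of truth values to the variables can make all 60 clauses true simultaneously.

The formula is UNSAT (unsatisfiable).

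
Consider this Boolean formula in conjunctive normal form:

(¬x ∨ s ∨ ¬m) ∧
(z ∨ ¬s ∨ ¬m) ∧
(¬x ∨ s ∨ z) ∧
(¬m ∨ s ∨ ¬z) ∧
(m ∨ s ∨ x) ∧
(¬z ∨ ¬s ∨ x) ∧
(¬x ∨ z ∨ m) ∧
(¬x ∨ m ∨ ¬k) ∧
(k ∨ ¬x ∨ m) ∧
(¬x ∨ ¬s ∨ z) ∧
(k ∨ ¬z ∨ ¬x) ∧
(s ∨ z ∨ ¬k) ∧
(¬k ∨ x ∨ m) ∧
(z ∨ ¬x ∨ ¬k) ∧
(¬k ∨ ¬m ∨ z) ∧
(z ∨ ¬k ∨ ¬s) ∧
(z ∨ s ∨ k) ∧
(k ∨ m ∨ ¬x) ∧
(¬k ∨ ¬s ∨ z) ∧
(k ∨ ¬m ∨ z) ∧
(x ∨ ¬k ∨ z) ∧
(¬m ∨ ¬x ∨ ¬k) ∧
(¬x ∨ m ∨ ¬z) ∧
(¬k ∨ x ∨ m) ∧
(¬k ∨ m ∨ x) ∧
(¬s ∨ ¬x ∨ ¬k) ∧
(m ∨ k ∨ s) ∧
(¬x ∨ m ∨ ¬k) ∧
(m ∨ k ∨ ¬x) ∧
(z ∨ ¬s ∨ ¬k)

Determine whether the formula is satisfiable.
Yes

Yes, the formula is satisfiable.

One satisfying assignment is: m=False, x=False, z=False, s=True, k=False

Verification: With this assignment, all 30 clauses evaluate to true.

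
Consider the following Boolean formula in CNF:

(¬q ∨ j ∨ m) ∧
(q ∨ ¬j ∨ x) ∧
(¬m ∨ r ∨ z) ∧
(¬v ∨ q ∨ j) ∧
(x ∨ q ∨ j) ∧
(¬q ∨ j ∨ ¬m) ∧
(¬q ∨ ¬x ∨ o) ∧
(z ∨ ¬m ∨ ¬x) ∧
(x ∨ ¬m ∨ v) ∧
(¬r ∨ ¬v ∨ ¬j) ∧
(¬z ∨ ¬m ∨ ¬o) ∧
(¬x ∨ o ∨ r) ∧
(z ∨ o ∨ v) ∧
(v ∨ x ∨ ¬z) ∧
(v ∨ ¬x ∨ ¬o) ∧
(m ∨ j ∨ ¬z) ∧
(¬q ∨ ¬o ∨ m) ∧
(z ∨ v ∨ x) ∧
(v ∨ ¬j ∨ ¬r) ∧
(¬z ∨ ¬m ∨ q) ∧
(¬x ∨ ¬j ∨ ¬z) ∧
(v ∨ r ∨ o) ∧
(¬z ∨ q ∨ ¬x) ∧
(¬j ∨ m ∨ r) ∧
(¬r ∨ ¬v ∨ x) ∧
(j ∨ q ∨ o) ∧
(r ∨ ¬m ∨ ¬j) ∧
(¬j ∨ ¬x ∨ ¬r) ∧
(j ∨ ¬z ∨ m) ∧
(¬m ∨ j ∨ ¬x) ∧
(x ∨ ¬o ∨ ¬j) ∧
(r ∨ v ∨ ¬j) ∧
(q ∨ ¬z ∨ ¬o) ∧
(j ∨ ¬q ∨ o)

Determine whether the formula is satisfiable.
No

No, the formula is not satisfiable.

No assignment of truth values to the variables can make all 34 clauses true simultaneously.

The formula is UNSAT (unsatisfiable).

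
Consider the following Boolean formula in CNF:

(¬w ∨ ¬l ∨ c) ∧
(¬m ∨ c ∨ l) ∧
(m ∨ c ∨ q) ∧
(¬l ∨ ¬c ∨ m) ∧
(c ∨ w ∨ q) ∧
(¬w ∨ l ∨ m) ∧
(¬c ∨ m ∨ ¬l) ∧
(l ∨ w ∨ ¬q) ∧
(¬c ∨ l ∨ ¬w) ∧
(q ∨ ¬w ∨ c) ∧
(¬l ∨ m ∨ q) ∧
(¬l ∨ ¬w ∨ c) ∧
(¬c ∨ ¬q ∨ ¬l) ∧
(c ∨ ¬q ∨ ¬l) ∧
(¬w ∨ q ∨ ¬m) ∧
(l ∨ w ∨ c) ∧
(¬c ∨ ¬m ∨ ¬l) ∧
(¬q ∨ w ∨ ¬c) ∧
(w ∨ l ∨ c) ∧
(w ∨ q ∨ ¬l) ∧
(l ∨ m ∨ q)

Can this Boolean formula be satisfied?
Yes

Yes, the formula is satisfiable.

One satisfying assignment is: l=False, m=True, w=False, q=False, c=True

Verification: With this assignment, all 21 clauses evaluate to true.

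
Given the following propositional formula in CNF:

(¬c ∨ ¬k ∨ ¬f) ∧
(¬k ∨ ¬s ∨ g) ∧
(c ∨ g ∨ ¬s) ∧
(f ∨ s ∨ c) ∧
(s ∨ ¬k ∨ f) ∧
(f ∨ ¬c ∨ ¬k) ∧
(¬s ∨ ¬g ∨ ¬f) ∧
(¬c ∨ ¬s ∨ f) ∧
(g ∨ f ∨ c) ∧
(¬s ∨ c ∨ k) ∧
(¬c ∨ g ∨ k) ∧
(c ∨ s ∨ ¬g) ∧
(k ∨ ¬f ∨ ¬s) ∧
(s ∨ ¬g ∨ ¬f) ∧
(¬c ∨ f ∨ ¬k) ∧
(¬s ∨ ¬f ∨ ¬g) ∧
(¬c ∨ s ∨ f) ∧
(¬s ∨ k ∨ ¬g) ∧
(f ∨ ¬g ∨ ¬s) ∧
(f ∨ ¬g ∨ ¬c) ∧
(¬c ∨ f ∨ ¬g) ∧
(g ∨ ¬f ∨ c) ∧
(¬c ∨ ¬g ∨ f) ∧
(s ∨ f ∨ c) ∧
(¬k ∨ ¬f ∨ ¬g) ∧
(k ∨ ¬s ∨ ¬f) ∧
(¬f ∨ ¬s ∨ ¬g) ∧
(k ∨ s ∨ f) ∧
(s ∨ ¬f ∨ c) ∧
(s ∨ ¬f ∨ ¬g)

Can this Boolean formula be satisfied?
No

No, the formula is not satisfiable.

No assignment of truth values to the variables can make all 30 clauses true simultaneously.

The formula is UNSAT (unsatisfiable).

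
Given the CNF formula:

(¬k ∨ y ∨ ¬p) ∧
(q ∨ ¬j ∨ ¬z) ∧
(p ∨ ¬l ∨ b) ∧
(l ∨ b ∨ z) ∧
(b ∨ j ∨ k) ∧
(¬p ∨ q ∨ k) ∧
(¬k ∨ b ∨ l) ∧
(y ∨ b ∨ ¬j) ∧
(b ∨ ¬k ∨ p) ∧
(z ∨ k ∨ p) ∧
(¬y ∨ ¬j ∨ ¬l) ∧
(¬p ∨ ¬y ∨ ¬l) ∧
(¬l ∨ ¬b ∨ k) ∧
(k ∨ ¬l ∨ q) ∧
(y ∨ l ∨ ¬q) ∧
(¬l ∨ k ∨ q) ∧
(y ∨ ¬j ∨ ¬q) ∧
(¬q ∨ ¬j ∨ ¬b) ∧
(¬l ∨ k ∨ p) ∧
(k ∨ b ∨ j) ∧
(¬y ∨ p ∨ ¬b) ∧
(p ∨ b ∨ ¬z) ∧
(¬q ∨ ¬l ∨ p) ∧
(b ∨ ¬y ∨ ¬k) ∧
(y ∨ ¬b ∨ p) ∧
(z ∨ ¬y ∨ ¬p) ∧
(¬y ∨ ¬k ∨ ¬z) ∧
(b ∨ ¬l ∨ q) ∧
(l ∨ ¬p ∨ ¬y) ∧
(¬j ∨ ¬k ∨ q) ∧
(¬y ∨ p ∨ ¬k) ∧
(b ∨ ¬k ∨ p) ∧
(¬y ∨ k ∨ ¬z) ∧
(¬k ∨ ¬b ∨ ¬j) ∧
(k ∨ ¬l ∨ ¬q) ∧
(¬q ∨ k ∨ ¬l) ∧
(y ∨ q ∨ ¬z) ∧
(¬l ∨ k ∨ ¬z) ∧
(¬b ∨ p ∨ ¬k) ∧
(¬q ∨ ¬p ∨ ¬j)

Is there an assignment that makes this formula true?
No

No, the formula is not satisfiable.

No assignment of truth values to the variables can make all 40 clauses true simultaneously.

The formula is UNSAT (unsatisfiable).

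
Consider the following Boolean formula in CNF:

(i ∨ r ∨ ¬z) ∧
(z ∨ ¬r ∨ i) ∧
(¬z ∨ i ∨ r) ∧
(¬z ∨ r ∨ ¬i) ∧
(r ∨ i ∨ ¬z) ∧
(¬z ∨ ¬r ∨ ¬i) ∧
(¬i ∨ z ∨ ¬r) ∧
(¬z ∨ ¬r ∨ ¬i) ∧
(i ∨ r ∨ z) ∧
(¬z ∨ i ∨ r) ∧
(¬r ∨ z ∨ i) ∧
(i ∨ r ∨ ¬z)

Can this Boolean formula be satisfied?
Yes

Yes, the formula is satisfiable.

One satisfying assignment is: z=False, r=False, i=True

Verification: With this assignment, all 12 clauses evaluate to true.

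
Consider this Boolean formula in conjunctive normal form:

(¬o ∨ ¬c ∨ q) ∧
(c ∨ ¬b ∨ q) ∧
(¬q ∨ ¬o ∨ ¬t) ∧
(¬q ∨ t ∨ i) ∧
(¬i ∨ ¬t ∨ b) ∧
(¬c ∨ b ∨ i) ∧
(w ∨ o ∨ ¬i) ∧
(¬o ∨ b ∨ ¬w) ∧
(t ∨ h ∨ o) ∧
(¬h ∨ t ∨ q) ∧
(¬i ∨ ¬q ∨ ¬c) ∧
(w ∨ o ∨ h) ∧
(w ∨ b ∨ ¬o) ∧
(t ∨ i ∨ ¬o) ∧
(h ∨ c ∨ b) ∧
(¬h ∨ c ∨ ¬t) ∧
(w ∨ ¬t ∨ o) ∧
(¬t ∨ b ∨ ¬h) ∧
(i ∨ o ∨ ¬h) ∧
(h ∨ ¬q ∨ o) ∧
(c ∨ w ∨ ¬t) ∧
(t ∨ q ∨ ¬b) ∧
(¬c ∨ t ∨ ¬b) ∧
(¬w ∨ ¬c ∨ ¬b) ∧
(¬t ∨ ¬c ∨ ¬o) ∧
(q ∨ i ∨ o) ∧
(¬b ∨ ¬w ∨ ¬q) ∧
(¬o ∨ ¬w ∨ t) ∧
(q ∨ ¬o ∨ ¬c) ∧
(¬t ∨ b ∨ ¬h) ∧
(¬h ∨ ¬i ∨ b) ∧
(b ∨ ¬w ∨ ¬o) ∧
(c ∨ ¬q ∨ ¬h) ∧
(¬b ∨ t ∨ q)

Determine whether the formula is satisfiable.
Yes

Yes, the formula is satisfiable.

One satisfying assignment is: i=True, c=False, t=False, q=True, b=True, o=True, h=False, w=False

Verification: With this assignment, all 34 clauses evaluate to true.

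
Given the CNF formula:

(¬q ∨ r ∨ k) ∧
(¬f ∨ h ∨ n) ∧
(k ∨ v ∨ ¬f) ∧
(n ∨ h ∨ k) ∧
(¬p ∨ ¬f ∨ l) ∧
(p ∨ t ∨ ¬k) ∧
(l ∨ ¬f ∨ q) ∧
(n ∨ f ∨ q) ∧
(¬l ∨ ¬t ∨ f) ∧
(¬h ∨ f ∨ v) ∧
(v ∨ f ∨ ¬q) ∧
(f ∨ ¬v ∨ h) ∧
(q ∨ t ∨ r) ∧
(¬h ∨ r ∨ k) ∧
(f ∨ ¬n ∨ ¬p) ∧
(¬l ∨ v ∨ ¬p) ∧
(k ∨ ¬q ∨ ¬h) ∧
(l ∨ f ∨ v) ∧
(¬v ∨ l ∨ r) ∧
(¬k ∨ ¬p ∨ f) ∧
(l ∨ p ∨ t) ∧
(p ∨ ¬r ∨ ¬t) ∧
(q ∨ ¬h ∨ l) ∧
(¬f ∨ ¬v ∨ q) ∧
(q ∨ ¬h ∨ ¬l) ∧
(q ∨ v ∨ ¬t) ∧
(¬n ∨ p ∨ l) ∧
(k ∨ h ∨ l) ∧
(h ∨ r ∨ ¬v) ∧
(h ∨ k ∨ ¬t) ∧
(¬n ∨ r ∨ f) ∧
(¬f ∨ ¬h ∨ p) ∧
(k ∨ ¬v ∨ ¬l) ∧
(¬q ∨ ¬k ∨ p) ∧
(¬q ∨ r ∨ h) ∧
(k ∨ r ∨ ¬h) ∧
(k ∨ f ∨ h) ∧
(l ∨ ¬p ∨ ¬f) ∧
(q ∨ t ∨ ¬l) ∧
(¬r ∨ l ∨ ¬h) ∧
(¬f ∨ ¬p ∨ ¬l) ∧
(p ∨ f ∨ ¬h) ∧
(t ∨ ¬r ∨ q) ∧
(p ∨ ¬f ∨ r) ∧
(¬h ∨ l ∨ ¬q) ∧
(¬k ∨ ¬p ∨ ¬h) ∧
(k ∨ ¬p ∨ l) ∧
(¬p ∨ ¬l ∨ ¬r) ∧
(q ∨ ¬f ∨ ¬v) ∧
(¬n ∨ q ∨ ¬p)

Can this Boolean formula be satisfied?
No

No, the formula is not satisfiable.

No assignment of truth values to the variables can make all 50 clauses true simultaneously.

The formula is UNSAT (unsatisfiable).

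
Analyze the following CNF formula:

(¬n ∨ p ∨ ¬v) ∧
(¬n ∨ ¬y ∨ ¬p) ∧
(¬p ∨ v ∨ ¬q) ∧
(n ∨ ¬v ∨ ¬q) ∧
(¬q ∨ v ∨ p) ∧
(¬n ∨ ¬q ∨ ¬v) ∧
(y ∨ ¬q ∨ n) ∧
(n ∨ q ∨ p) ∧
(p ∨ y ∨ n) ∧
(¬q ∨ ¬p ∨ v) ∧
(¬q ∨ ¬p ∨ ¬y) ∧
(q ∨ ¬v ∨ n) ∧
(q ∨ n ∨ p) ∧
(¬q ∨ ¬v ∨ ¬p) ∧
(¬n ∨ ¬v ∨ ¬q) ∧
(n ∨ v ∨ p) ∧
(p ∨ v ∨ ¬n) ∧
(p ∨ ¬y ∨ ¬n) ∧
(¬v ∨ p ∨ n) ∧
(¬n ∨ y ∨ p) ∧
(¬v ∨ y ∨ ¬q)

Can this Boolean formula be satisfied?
Yes

Yes, the formula is satisfiable.

One satisfying assignment is: v=False, q=False, y=False, n=False, p=True

Verification: With this assignment, all 21 clauses evaluate to true.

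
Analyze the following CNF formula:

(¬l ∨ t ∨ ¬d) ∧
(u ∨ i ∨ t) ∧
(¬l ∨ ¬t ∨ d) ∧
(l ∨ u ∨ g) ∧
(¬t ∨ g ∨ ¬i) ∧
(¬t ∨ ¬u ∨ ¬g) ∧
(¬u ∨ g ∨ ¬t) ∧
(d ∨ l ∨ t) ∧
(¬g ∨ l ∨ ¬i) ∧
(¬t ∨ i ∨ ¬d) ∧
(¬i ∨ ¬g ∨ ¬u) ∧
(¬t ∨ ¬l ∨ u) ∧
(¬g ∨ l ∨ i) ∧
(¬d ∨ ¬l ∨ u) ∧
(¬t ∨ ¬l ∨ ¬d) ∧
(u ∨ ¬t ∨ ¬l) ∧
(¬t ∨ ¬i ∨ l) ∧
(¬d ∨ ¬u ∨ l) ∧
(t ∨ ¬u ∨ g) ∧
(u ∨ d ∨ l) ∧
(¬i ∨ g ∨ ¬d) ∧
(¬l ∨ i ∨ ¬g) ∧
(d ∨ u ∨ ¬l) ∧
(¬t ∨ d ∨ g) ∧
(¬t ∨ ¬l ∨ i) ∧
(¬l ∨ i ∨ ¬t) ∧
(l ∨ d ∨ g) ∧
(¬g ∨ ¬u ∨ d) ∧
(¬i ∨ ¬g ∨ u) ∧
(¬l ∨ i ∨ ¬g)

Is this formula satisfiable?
No

No, the formula is not satisfiable.

No assignment of truth values to the variables can make all 30 clauses true simultaneously.

The formula is UNSAT (unsatisfiable).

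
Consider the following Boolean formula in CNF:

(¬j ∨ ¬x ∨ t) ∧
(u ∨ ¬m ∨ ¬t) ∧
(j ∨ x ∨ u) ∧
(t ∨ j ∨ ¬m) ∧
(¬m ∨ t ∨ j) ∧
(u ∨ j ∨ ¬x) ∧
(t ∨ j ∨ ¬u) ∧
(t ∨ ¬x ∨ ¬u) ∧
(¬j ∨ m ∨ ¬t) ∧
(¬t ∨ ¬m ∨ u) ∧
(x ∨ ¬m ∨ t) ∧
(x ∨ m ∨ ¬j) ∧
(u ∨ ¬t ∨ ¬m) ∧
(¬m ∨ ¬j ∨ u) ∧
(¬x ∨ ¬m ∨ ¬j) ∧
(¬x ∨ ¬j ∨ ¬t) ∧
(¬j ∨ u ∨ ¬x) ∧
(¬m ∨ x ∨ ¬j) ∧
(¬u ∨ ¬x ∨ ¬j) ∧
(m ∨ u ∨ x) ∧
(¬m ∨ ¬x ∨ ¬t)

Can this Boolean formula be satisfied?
Yes

Yes, the formula is satisfiable.

One satisfying assignment is: x=False, m=False, j=False, u=True, t=True

Verification: With this assignment, all 21 clauses evaluate to true.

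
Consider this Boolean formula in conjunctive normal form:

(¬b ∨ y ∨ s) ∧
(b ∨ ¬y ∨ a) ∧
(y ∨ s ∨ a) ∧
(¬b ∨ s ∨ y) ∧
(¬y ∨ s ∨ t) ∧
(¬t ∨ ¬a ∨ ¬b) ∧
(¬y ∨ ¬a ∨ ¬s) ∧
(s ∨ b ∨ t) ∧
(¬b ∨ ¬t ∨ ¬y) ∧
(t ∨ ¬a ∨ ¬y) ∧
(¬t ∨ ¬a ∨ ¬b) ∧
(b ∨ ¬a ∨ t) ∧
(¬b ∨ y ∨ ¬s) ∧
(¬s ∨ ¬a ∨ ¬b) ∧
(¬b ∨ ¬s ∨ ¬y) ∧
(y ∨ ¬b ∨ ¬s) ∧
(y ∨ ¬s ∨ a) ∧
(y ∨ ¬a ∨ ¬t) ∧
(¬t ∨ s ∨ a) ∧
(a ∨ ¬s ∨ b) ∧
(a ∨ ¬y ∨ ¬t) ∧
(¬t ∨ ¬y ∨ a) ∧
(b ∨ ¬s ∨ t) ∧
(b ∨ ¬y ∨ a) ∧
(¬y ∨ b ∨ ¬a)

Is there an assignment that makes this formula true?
No

No, the formula is not satisfiable.

No assignment of truth values to the variables can make all 25 clauses true simultaneously.

The formula is UNSAT (unsatisfiable).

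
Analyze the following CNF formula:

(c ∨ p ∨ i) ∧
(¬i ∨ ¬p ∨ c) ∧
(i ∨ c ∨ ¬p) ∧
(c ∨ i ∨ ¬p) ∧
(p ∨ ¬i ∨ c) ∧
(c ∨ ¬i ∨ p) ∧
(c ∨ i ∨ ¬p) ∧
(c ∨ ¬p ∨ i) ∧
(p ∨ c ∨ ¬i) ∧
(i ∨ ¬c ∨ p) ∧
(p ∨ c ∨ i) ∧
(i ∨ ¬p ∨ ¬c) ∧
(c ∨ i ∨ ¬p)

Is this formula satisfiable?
Yes

Yes, the formula is satisfiable.

One satisfying assignment is: p=False, c=True, i=True

Verification: With this assignment, all 13 clauses evaluate to true.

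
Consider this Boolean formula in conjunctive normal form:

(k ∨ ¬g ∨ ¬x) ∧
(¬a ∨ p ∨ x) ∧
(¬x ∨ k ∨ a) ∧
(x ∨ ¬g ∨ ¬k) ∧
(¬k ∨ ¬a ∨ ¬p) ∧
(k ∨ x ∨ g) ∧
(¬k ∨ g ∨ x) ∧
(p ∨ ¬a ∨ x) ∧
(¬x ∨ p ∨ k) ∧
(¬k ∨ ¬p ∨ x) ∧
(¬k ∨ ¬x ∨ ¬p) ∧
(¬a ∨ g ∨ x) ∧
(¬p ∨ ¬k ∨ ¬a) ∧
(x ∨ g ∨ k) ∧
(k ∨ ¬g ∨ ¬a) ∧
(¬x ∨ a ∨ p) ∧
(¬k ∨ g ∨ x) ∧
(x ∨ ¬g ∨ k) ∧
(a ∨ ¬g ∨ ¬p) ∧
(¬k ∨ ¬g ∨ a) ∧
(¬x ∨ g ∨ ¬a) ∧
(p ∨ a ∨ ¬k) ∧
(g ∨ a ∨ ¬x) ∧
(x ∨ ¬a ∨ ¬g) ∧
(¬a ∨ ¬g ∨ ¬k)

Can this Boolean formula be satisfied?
No

No, the formula is not satisfiable.

No assignment of truth values to the variables can make all 25 clauses true simultaneously.

The formula is UNSAT (unsatisfiable).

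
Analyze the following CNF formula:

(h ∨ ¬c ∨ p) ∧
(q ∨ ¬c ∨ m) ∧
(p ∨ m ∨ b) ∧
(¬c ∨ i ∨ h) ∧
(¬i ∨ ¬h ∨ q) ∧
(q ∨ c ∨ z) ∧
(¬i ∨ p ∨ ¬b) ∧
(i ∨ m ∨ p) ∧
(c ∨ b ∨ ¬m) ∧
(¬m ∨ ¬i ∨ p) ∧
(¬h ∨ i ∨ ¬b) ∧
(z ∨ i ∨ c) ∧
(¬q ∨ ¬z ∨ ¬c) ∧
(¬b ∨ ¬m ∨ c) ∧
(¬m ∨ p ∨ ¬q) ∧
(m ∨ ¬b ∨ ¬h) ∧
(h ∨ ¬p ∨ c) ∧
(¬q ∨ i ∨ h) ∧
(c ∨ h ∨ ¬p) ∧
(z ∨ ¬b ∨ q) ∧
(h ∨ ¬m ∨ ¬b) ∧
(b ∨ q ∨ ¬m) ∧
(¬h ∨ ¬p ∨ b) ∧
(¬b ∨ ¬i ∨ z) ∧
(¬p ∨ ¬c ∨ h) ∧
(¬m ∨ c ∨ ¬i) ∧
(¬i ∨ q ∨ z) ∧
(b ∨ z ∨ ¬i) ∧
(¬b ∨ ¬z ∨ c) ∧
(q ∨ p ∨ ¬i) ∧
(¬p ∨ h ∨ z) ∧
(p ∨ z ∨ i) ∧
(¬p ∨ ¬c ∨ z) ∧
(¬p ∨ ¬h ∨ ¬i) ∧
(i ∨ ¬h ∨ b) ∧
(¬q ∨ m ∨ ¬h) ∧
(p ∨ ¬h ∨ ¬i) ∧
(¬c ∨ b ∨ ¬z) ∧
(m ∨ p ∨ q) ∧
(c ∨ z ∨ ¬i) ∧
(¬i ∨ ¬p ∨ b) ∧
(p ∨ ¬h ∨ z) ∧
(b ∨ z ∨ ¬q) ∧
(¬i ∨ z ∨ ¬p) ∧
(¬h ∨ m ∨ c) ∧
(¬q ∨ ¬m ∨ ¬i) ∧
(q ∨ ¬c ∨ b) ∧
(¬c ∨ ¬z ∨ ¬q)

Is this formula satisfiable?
No

No, the formula is not satisfiable.

No assignment of truth values to the variables can make all 48 clauses true simultaneously.

The formula is UNSAT (unsatisfiable).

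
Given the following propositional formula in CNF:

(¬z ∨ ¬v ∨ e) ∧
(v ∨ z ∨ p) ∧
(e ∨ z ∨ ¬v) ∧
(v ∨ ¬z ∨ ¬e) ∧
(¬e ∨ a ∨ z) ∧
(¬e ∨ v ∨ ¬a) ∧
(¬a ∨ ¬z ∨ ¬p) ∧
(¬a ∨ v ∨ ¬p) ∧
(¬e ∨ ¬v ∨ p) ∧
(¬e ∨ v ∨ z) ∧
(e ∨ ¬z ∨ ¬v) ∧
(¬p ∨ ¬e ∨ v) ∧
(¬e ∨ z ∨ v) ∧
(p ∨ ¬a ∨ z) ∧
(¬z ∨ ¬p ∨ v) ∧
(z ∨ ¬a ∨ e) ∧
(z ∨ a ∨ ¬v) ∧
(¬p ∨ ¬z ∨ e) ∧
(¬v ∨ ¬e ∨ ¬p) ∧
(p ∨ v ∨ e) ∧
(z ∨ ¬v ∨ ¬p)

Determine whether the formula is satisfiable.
Yes

Yes, the formula is satisfiable.

One satisfying assignment is: p=True, e=False, v=False, z=False, a=False

Verification: With this assignment, all 21 clauses evaluate to true.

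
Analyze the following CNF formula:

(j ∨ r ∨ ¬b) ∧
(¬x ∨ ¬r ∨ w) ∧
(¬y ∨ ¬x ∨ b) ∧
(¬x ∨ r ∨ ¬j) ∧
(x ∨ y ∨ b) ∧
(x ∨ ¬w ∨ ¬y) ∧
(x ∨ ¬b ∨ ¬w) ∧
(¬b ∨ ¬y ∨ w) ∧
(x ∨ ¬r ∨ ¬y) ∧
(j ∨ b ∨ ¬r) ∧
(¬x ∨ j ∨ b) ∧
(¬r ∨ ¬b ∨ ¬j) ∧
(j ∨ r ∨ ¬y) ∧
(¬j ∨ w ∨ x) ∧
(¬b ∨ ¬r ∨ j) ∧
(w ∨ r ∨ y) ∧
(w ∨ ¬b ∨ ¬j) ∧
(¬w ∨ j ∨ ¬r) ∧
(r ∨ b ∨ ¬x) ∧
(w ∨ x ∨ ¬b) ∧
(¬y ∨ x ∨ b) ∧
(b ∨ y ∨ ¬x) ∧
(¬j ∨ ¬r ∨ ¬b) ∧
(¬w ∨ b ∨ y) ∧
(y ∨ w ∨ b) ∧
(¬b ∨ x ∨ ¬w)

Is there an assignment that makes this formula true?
No

No, the formula is not satisfiable.

No assignment of truth values to the variables can make all 26 clauses true simultaneously.

The formula is UNSAT (unsatisfiable).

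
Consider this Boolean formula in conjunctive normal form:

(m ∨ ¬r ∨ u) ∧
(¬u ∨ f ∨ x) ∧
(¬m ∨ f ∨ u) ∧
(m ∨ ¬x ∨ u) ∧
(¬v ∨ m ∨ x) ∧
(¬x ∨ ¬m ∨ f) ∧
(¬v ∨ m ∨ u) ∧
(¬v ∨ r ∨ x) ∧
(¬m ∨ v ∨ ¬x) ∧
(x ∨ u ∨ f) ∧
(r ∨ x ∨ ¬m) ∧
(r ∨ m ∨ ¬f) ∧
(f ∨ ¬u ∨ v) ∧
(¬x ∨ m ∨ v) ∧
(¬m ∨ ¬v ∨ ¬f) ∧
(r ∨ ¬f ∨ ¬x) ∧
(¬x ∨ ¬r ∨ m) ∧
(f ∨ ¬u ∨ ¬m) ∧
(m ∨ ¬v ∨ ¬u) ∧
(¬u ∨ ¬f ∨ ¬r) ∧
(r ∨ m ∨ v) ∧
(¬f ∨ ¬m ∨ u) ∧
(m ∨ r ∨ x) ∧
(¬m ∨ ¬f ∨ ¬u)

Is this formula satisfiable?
No

No, the formula is not satisfiable.

No assignment of truth values to the variables can make all 24 clauses true simultaneously.

The formula is UNSAT (unsatisfiable).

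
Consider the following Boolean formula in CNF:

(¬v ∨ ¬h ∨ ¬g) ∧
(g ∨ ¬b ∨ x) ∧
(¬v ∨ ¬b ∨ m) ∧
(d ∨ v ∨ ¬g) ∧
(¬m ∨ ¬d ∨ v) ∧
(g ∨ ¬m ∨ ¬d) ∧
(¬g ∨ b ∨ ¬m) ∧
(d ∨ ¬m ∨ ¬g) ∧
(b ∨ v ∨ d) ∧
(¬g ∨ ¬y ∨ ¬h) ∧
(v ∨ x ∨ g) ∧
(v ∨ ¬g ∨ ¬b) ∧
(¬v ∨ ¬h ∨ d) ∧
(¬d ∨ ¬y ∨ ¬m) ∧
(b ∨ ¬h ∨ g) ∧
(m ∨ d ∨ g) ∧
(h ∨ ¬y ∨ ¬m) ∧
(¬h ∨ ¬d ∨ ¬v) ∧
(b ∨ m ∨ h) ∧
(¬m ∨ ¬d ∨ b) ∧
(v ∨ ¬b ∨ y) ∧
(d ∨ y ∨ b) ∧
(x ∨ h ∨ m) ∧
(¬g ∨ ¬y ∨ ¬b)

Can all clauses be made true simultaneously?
Yes

Yes, the formula is satisfiable.

One satisfying assignment is: y=False, d=True, x=False, g=True, b=False, m=False, v=False, h=True

Verification: With this assignment, all 24 clauses evaluate to true.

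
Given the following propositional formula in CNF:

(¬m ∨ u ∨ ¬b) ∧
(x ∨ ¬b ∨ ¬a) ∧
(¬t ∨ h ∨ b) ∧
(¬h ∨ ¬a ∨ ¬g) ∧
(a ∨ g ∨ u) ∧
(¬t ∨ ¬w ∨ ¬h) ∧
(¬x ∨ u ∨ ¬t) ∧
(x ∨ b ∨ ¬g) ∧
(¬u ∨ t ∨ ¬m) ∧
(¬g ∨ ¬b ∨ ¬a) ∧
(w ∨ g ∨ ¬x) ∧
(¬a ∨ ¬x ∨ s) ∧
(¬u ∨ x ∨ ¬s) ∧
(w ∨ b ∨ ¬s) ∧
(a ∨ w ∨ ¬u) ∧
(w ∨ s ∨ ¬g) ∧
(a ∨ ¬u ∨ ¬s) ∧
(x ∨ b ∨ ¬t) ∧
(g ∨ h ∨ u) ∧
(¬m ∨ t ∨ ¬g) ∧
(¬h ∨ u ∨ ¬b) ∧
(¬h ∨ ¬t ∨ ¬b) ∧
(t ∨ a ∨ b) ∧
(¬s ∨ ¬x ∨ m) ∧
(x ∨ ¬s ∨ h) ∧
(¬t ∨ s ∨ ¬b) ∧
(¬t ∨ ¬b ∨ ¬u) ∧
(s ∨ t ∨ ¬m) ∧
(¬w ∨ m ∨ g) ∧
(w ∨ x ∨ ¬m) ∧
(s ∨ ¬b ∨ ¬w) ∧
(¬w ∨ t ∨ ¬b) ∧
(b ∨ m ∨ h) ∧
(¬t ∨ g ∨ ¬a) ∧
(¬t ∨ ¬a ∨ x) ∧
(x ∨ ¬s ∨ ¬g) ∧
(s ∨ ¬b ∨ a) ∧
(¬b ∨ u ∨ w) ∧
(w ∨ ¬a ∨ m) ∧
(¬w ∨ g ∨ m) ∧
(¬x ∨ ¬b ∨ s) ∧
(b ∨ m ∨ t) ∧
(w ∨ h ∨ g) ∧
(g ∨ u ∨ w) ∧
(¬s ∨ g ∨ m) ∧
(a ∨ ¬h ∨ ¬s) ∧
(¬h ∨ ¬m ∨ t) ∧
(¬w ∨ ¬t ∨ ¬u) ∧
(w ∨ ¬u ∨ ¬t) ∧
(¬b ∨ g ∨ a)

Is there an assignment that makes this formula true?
No

No, the formula is not satisfiable.

No assignment of truth values to the variables can make all 50 clauses true simultaneously.

The formula is UNSAT (unsatisfiable).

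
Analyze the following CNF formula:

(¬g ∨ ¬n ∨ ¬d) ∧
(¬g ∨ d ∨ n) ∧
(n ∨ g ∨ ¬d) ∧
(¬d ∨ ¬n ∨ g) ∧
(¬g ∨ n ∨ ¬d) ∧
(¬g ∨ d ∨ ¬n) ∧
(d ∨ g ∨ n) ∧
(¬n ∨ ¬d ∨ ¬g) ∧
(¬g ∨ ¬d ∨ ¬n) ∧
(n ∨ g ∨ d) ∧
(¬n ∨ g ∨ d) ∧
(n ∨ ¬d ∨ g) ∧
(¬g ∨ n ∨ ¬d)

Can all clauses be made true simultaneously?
No

No, the formula is not satisfiable.

No assignment of truth values to the variables can make all 13 clauses true simultaneously.

The formula is UNSAT (unsatisfiable).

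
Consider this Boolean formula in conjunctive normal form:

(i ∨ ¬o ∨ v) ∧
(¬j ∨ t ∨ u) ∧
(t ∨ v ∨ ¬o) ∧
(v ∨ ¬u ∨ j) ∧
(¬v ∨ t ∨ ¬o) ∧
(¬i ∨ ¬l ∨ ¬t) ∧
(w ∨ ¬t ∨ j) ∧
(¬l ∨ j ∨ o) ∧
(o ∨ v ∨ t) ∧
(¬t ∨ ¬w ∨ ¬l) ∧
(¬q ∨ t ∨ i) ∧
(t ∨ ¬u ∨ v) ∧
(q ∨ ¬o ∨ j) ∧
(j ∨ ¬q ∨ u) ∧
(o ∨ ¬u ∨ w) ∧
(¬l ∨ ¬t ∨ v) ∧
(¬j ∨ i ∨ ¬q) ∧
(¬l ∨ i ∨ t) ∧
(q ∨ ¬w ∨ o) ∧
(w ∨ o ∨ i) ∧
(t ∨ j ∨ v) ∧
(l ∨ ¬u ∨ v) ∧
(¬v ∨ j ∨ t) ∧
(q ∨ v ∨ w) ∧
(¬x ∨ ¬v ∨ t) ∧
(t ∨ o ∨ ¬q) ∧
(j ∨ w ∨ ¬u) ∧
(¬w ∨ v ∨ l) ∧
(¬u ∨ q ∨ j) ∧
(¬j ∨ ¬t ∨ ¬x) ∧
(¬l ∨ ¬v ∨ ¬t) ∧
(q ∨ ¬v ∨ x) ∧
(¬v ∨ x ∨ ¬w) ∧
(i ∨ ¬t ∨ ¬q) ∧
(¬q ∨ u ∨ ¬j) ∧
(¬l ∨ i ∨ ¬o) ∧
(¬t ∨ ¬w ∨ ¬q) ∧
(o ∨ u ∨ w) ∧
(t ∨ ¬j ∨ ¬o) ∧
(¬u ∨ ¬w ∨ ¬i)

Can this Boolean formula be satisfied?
Yes

Yes, the formula is satisfiable.

One satisfying assignment is: v=True, j=True, t=True, o=True, q=True, x=False, i=True, w=False, u=True, l=False

Verification: With this assignment, all 40 clauses evaluate to true.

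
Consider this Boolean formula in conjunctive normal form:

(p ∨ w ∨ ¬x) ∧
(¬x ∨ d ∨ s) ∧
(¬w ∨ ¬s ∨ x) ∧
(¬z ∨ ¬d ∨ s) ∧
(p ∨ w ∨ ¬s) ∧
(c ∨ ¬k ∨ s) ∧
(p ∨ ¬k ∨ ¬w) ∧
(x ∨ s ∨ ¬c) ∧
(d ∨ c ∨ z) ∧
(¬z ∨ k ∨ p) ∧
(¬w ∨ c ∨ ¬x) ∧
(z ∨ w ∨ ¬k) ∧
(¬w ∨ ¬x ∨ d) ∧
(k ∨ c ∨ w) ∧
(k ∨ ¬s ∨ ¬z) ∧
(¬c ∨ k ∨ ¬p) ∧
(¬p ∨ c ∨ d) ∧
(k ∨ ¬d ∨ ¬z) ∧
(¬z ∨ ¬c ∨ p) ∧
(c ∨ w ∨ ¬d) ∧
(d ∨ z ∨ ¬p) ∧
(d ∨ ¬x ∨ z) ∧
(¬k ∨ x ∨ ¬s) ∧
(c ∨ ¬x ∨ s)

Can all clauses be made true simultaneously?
Yes

Yes, the formula is satisfiable.

One satisfying assignment is: z=False, k=False, p=False, w=True, x=False, c=False, d=True, s=False

Verification: With this assignment, all 24 clauses evaluate to true.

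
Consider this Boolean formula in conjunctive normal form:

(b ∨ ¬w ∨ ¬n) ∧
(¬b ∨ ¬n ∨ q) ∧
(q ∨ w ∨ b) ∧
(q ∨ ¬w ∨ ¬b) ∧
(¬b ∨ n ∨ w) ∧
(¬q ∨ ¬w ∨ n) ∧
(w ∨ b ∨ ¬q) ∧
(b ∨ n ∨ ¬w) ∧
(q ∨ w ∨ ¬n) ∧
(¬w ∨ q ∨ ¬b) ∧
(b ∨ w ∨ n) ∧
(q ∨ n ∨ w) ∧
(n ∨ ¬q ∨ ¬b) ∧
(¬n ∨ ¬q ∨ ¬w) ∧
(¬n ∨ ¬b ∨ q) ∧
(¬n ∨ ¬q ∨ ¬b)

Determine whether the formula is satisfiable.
No

No, the formula is not satisfiable.

No assignment of truth values to the variables can make all 16 clauses true simultaneously.

The formula is UNSAT (unsatisfiable).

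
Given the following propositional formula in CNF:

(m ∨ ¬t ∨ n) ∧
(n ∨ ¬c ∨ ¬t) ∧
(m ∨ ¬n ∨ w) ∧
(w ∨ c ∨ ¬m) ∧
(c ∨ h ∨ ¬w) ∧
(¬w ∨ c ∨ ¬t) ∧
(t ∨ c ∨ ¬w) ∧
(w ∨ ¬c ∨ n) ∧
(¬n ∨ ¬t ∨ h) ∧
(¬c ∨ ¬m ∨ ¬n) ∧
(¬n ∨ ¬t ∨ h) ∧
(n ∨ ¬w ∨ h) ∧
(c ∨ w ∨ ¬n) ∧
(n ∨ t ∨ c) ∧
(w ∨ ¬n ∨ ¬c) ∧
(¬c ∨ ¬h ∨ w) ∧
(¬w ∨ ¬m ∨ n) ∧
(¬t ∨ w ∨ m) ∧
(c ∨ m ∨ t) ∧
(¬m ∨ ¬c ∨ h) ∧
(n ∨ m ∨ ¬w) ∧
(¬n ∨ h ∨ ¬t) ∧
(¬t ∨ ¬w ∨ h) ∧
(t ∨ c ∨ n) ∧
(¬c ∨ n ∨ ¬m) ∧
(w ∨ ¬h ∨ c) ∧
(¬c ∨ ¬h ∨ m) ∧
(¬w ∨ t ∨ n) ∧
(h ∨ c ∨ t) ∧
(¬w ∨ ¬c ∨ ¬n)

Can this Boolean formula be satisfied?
No

No, the formula is not satisfiable.

No assignment of truth values to the variables can make all 30 clauses true simultaneously.

The formula is UNSAT (unsatisfiable).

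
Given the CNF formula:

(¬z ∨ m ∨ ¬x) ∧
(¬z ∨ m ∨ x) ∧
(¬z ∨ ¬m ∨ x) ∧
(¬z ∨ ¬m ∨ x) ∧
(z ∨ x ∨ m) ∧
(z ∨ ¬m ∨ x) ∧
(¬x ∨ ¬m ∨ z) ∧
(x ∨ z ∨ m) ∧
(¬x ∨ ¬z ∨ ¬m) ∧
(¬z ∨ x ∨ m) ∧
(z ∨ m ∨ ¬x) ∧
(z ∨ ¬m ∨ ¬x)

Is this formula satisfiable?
No

No, the formula is not satisfiable.

No assignment of truth values to the variables can make all 12 clauses true simultaneously.

The formula is UNSAT (unsatisfiable).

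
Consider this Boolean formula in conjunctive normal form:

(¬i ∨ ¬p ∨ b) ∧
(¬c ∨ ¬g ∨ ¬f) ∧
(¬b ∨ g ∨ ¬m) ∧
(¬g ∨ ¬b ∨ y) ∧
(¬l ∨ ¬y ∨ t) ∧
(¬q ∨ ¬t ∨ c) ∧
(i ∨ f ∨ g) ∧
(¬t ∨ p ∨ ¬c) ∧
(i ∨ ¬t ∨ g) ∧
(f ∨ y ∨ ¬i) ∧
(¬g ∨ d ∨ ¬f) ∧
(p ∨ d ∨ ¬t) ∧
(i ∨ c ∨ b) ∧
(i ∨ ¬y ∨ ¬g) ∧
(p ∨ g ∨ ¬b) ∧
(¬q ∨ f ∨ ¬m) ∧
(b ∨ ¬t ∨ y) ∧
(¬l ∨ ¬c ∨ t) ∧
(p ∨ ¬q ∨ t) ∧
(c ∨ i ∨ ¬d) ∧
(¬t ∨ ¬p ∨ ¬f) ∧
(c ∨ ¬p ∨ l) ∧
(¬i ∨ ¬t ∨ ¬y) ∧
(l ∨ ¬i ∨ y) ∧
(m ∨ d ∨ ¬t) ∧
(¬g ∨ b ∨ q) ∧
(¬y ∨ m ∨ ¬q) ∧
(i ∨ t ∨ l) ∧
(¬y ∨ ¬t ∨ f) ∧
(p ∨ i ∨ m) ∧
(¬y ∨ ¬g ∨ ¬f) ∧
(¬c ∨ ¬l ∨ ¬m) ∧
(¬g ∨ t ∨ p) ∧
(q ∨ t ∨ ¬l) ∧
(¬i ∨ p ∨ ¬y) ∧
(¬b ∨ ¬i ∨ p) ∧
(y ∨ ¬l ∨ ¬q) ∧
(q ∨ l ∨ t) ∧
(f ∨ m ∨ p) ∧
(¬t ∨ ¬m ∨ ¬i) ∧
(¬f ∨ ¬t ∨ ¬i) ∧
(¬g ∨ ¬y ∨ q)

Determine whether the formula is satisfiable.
No

No, the formula is not satisfiable.

No assignment of truth values to the variables can make all 42 clauses true simultaneously.

The formula is UNSAT (unsatisfiable).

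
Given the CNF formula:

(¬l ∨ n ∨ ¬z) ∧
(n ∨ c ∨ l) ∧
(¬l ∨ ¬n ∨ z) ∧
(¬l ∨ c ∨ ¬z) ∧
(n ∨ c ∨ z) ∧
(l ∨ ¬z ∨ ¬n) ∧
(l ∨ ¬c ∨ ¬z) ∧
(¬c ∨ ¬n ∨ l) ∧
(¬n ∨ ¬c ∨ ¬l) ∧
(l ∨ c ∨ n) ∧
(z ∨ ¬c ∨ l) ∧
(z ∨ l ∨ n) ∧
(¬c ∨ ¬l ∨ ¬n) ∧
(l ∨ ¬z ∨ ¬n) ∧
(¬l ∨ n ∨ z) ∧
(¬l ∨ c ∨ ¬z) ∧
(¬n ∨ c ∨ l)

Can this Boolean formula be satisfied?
No

No, the formula is not satisfiable.

No assignment of truth values to the variables can make all 17 clauses true simultaneously.

The formula is UNSAT (unsatisfiable).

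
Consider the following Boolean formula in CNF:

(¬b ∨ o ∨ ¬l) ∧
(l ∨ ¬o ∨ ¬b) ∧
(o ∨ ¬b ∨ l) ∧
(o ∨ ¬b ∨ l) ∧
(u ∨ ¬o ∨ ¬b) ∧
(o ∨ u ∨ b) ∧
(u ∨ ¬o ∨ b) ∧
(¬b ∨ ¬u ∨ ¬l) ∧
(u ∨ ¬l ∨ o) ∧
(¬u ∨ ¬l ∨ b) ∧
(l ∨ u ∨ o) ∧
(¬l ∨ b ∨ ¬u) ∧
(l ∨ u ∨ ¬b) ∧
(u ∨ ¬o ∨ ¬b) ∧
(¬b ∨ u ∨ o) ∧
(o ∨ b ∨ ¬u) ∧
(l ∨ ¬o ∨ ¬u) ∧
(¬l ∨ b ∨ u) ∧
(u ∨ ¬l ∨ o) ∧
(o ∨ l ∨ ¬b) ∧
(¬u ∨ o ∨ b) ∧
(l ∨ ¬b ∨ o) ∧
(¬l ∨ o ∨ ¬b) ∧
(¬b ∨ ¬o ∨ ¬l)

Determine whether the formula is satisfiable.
No

No, the formula is not satisfiable.

No assignment of truth values to the variables can make all 24 clauses true simultaneously.

The formula is UNSAT (unsatisfiable).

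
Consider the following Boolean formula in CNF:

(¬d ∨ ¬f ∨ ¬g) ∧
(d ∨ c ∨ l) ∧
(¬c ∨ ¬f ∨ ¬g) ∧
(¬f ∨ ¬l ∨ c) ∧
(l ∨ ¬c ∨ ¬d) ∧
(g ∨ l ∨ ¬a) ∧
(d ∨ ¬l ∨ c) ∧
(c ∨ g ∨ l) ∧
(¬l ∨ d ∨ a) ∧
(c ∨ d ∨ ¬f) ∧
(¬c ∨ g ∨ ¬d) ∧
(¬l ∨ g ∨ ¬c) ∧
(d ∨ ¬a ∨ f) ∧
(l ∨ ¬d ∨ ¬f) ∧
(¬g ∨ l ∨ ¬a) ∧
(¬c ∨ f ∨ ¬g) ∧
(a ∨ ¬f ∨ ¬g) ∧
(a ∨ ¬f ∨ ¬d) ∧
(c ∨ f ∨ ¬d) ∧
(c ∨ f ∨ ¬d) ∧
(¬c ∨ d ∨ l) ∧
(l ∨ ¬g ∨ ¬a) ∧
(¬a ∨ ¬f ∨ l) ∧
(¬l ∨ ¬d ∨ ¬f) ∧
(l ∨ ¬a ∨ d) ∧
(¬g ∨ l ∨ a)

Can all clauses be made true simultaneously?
No

No, the formula is not satisfiable.

No assignment of truth values to the variables can make all 26 clauses true simultaneously.

The formula is UNSAT (unsatisfiable).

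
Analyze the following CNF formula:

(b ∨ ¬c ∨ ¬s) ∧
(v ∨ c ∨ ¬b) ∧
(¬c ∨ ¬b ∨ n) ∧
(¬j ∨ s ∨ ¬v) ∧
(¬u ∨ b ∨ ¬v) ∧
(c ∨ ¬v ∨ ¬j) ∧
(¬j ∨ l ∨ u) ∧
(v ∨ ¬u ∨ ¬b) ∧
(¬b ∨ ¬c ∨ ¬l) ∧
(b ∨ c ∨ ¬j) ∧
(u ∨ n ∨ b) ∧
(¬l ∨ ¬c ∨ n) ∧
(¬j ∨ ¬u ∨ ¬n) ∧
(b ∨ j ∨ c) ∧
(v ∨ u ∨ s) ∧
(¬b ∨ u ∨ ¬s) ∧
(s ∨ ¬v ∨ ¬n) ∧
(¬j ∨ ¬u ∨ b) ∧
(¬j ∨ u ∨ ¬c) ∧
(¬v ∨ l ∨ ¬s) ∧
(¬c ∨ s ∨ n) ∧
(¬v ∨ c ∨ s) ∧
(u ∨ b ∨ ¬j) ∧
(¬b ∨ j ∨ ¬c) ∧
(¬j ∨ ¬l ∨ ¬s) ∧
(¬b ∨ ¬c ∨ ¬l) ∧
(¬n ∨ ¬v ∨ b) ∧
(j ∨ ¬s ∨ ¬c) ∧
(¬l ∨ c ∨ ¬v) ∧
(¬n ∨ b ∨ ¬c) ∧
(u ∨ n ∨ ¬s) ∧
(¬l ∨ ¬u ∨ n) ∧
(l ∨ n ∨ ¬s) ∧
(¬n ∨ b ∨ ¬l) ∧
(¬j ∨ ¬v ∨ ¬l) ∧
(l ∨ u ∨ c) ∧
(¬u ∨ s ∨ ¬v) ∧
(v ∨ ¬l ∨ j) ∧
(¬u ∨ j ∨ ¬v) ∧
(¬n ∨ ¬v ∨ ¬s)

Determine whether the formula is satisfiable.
No

No, the formula is not satisfiable.

No assignment of truth values to the variables can make all 40 clauses true simultaneously.

The formula is UNSAT (unsatisfiable).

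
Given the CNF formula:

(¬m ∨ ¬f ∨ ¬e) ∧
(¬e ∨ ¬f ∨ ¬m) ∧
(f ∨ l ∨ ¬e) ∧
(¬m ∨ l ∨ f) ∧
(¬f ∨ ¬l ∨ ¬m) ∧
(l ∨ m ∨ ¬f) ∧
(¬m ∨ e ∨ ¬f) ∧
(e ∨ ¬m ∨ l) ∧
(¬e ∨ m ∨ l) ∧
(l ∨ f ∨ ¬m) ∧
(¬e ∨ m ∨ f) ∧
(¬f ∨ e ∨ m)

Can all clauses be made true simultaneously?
Yes

Yes, the formula is satisfiable.

One satisfying assignment is: m=False, f=False, e=False, l=False

Verification: With this assignment, all 12 clauses evaluate to true.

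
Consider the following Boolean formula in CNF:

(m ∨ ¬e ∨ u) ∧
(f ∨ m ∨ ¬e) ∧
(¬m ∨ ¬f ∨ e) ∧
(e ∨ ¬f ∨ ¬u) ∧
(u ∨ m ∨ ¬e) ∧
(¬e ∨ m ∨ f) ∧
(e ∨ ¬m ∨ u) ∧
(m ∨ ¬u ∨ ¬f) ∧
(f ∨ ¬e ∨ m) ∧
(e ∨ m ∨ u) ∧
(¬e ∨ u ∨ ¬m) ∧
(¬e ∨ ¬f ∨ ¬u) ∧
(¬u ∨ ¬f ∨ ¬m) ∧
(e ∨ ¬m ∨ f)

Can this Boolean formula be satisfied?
Yes

Yes, the formula is satisfiable.

One satisfying assignment is: f=False, u=True, e=False, m=False

Verification: With this assignment, all 14 clauses evaluate to true.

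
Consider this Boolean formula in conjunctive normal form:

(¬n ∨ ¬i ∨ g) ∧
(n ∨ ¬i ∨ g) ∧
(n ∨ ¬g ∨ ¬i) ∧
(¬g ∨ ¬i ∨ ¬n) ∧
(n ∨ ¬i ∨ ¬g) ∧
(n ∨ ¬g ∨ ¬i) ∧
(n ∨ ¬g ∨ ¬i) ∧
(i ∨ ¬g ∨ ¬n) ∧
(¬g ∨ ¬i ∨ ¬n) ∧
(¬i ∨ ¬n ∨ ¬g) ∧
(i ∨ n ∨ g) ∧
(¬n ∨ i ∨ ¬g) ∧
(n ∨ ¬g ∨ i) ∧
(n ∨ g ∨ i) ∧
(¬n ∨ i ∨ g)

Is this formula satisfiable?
No

No, the formula is not satisfiable.

No assignment of truth values to the variables can make all 15 clauses true simultaneously.

The formula is UNSAT (unsatisfiable).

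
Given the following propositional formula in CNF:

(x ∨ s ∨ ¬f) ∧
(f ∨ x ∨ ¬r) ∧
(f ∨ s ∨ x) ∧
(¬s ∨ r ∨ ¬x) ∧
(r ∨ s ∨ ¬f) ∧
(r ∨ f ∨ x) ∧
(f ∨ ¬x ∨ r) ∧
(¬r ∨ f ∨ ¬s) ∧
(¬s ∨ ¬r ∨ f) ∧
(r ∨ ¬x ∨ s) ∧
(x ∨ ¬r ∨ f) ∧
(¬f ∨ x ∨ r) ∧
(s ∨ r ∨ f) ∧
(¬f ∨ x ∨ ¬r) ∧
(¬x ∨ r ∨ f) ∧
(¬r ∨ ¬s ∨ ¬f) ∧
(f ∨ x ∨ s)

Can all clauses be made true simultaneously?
Yes

Yes, the formula is satisfiable.

One satisfying assignment is: s=False, f=False, r=True, x=True

Verification: With this assignment, all 17 clauses evaluate to true.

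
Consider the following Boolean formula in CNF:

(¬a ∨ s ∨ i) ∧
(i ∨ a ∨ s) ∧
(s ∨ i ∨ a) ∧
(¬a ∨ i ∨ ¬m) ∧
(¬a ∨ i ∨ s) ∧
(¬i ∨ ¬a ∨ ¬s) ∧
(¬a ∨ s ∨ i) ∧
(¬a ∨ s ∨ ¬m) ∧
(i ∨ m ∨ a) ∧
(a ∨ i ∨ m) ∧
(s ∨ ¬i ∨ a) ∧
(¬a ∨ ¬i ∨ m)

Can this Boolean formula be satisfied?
Yes

Yes, the formula is satisfiable.

One satisfying assignment is: a=False, i=True, s=True, m=False

Verification: With this assignment, all 12 clauses evaluate to true.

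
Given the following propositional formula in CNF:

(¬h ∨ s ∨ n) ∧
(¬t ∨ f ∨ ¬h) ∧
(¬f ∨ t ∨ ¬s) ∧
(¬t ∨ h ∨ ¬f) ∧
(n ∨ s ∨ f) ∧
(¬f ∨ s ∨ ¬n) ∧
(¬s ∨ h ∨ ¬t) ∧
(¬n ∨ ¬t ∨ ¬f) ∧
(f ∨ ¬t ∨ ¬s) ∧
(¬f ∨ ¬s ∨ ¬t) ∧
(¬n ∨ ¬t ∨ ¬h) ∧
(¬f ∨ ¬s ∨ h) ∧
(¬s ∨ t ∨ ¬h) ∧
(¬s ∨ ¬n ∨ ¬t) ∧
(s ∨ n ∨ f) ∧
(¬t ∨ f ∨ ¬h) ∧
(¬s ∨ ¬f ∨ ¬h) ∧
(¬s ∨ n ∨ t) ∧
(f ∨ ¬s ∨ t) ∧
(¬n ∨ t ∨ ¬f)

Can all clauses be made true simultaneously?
Yes

Yes, the formula is satisfiable.

One satisfying assignment is: n=True, f=False, h=False, t=False, s=False

Verification: With this assignment, all 20 clauses evaluate to true.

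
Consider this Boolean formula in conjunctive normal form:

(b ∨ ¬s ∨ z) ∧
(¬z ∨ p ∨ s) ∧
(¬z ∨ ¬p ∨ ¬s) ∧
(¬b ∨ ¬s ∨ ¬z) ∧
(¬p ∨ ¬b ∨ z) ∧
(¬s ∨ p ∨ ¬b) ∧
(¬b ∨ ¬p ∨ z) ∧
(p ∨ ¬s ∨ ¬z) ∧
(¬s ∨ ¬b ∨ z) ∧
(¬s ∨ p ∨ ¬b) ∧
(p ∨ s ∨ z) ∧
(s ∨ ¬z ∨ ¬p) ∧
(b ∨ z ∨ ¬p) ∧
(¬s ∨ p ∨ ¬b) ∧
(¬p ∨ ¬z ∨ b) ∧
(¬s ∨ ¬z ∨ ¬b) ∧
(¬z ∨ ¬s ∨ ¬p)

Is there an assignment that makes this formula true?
No

No, the formula is not satisfiable.

No assignment of truth values to the variables can make all 17 clauses true simultaneously.

The formula is UNSAT (unsatisfiable).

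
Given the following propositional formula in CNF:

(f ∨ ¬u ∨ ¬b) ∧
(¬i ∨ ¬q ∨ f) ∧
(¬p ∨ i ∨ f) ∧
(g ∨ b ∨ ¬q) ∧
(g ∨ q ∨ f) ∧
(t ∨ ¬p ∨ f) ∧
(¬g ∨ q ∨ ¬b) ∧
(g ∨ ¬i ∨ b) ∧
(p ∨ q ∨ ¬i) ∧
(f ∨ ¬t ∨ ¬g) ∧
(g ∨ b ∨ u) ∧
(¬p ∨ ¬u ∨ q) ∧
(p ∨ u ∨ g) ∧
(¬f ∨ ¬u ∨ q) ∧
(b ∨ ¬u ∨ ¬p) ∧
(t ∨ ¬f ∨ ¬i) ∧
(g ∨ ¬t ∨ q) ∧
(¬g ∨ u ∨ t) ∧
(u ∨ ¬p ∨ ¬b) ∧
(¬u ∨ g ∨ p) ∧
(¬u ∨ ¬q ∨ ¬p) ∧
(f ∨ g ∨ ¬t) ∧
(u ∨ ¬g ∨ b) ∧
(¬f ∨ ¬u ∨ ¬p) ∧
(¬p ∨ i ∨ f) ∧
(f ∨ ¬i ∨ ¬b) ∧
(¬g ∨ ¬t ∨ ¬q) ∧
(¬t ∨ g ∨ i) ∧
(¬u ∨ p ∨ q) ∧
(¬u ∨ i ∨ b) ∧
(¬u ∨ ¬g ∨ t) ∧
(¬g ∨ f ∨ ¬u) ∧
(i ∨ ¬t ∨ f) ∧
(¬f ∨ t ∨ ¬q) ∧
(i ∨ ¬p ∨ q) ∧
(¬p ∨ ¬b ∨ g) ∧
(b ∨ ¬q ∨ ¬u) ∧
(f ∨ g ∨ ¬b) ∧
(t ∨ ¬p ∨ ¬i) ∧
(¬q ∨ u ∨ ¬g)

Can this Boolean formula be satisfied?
No

No, the formula is not satisfiable.

No assignment of truth values to the variables can make all 40 clauses true simultaneously.

The formula is UNSAT (unsatisfiable).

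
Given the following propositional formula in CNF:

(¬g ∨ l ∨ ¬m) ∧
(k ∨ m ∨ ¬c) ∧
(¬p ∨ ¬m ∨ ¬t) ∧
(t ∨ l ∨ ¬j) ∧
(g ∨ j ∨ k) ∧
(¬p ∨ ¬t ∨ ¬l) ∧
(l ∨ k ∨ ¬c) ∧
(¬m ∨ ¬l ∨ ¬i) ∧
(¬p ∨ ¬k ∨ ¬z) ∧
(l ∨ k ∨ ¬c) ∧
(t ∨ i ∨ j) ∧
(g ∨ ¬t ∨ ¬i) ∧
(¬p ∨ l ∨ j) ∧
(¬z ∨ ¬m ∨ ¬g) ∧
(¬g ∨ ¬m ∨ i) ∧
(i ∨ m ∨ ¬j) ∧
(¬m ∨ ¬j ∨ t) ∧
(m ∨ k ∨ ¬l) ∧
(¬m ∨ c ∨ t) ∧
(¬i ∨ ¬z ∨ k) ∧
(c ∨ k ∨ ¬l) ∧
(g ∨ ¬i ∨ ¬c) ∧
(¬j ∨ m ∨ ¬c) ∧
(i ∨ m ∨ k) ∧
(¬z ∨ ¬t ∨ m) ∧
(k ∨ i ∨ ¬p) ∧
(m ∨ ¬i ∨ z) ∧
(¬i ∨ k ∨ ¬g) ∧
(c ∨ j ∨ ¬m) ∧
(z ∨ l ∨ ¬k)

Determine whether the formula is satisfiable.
Yes

Yes, the formula is satisfiable.

One satisfying assignment is: p=False, g=False, t=True, k=True, i=False, z=False, m=False, l=True, j=False, c=False

Verification: With this assignment, all 30 clauses evaluate to true.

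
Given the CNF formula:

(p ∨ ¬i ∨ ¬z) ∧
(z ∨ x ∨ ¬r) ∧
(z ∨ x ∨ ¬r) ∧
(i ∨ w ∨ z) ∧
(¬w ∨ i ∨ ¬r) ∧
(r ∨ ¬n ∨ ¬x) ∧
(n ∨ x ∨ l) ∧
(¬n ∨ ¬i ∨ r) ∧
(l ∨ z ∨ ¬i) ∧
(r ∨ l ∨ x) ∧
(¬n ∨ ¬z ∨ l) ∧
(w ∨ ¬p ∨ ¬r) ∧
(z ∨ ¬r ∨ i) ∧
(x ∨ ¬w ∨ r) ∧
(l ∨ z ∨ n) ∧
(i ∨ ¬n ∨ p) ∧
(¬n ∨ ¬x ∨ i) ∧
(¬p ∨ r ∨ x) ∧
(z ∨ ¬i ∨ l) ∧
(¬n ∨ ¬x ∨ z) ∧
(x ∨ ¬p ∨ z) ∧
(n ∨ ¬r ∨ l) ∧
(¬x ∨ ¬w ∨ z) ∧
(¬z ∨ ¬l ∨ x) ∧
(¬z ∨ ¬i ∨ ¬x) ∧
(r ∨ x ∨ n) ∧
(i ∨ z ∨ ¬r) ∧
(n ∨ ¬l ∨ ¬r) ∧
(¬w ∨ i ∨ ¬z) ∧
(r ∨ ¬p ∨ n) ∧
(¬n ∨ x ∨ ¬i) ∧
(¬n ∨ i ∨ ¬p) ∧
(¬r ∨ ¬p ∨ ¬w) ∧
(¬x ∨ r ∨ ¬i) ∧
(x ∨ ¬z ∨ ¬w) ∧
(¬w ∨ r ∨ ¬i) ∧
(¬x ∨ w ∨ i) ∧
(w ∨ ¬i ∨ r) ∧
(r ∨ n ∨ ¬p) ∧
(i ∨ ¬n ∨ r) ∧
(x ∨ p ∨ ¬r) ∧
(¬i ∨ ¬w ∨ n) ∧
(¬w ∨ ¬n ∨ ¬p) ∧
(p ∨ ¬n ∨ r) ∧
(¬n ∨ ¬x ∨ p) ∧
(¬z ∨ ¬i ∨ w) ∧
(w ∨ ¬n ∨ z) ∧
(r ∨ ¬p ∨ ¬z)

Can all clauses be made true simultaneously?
No

No, the formula is not satisfiable.

No assignment of truth values to the variables can make all 48 clauses true simultaneously.

The formula is UNSAT (unsatisfiable).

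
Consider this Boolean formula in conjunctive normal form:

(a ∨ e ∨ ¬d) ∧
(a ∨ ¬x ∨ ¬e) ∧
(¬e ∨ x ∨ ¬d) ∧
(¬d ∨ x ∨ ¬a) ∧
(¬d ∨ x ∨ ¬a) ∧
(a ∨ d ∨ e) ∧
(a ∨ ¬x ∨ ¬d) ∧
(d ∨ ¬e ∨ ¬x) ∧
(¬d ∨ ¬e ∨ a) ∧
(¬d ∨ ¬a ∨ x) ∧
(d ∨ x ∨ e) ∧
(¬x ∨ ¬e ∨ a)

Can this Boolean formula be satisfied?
Yes

Yes, the formula is satisfiable.

One satisfying assignment is: a=False, e=True, x=False, d=False

Verification: With this assignment, all 12 clauses evaluate to true.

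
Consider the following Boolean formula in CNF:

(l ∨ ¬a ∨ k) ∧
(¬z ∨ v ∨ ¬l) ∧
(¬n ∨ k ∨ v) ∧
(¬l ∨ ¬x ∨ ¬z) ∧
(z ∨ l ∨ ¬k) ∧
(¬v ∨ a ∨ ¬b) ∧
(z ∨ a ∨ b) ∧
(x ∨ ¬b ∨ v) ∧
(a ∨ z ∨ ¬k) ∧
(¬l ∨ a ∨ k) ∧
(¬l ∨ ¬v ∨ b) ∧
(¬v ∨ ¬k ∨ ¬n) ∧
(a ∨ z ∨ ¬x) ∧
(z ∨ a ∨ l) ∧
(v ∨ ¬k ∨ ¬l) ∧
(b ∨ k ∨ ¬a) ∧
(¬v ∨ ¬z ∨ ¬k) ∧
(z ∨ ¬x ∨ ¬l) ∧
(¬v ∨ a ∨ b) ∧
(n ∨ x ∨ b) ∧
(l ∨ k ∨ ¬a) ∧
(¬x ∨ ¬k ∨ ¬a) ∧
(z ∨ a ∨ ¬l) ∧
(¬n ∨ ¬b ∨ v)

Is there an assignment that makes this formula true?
Yes

Yes, the formula is satisfiable.

One satisfying assignment is: a=False, n=False, x=True, z=True, v=False, k=True, b=False, l=False

Verification: With this assignment, all 24 clauses evaluate to true.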